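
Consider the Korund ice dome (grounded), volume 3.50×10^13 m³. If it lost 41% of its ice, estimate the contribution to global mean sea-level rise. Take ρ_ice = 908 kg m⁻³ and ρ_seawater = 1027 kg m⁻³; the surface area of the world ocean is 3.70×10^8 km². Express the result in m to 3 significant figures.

≈ 0.0343 m

Korund: 0.41 × 3.50×10^13 m³ × (908/1027) = 1.269×10^13 m³ of water.
Spread over 3.70×10^14 m² of ocean, Δh = 1.269×10^13 / 3.70×10^14 = 0.0343 m.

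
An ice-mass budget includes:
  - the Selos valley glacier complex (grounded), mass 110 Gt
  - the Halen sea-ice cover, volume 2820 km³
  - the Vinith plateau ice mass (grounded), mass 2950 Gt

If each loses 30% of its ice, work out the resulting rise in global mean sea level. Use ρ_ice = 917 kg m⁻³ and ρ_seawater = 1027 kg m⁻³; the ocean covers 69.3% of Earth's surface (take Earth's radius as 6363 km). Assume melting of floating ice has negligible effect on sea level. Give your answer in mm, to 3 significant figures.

≈ 2.54 mm

Selos: 0.3 × 110 Gt = 3.300×10^13 kg; dividing by ρ_w = 1027 kg m⁻³ gives 3.213×10^10 m³ of water.
The Halen sea-ice cover is floating and already displaces its own weight of water, so its melt adds essentially nothing to sea level.
Vinith: 0.3 × 2950 Gt = 8.850×10^14 kg; dividing by ρ_w = 1027 kg m⁻³ gives 8.617×10^11 m³ of water.
Total added water ≈ 8.939×10^11 m³ over 3.53×10^14 m² → Δh = 2.54×10^-3 m = 2.54 mm.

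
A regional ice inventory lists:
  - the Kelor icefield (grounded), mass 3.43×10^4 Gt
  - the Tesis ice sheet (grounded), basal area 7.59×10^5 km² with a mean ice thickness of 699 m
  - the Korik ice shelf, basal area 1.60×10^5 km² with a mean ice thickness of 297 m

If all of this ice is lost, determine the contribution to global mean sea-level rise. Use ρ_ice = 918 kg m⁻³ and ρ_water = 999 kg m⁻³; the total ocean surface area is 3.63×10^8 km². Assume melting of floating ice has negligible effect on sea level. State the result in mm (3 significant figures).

Kelor: 3.43×10^4 Gt = 3.430×10^16 kg; dividing by ρ_w = 999 kg m⁻³ gives 3.433×10^13 m³ of water.
Tesis: ice volume = 7.59×10^5 km² × 699 m = 5.305×10^5 km³; 5.305×10^5 × (918/999) = 4.875×10^5 km³ of water.
The Korik ice shelf is floating and already displaces its own weight of water, so its melt adds essentially nothing to sea level.
Total added water ≈ 5.219×10^14 m³ over 3.63×10^14 m² → Δh = 1.44 m = 1440 mm.

≈ 1440 mm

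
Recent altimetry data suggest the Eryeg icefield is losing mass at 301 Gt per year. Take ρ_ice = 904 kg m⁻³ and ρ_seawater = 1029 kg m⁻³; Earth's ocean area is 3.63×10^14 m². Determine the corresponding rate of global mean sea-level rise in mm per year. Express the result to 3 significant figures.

ρ_w = 1029 kg m⁻³. Annual water volume added = 301 Gt / ρ_w = 3.010×10^14 kg / 1029 kg m⁻³ = 2.925×10^11 m³.
Δh per year = 2.925×10^11 / 3.63×10^14 = 8.06×10^-4 m = 0.806 mm.

≈ 0.806 mm/yr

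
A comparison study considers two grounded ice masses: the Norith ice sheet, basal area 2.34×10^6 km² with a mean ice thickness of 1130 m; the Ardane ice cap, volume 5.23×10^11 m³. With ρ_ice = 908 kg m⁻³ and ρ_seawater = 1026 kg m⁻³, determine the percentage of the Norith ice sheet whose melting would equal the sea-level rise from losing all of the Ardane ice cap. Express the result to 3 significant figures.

≈ 0.0198 %

Equal sea-level rise means equal mass of meltwater, i.e. equal mass of ice lost.
Ice mass of Ardane: 4.749×10^14 kg; ice mass of Norith: 2.401×10^18 kg.
Fraction required = 4.749×10^14 / 2.401×10^18 = 1.98×10^-4 → 0.0198 %.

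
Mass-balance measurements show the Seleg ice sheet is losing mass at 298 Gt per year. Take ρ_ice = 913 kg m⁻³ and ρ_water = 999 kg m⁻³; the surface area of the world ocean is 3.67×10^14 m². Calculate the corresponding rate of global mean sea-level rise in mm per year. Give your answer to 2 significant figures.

≈ 0.81 mm/yr

ρ_w = 999 kg m⁻³. Annual water volume added = 298 Gt / ρ_w = 2.980×10^14 kg / 999 kg m⁻³ = 2.983×10^11 m³.
Δh per year = 2.983×10^11 / 3.67×10^14 = 8.13×10^-4 m = 0.81 mm.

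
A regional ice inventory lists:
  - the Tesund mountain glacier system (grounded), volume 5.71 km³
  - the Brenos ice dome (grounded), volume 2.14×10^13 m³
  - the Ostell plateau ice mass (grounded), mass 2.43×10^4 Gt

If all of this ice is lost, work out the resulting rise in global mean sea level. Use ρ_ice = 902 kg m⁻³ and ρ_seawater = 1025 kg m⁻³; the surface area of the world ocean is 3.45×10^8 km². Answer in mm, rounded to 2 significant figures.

Tesund: 5.71 km³ × (902/1025) = 5.025 km³ of water.
Brenos: 2.14×10^13 m³ × (902/1025) = 1.883×10^13 m³ of water.
Ostell: 2.43×10^4 Gt = 2.430×10^16 kg; dividing by ρ_w = 1025 kg m⁻³ gives 2.371×10^13 m³ of water.
Total added water ≈ 4.254×10^13 m³ over 3.45×10^14 m² → Δh = 0.123 m = 120 mm.

≈ 120 mm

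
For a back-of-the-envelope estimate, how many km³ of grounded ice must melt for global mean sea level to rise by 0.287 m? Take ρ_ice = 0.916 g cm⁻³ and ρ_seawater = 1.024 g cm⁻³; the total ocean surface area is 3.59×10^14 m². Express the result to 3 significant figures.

≈ 1.15×10^5 km³

Required water volume = Δh × A = 0.287 m × 3.59×10^14 m² = 1.030×10^14 m³ = 1.030×10^5 km³.
Ice volume = water volume × ρ_w/ρ_ice = 1.030×10^5 × 1024/916 = 1.15×10^5 km³.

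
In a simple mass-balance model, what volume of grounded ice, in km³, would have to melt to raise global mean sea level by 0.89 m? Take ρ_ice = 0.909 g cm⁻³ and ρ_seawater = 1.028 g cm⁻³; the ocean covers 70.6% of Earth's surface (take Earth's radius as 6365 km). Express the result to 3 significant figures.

≈ 3.62×10^5 km³

Required water volume = Δh × A = 0.89 m × 3.59×10^14 m² = 3.199×10^14 m³ = 3.199×10^5 km³.
Ice volume = water volume × ρ_w/ρ_ice = 3.199×10^5 × 1028/909 = 3.62×10^5 km³.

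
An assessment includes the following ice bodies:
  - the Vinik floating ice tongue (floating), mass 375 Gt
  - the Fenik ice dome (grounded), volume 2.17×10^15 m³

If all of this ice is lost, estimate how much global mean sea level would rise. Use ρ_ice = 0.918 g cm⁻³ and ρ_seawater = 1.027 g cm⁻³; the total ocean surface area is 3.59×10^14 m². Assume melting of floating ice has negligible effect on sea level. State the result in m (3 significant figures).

≈ 5.40 m

The Vinik floating ice tongue is floating and already displaces its own weight of water, so its melt adds essentially nothing to sea level.
Fenik: 2.17×10^15 m³ × (918/1027) = 1.940×10^15 m³ of water.
Total added water ≈ 1.940×10^15 m³ over 3.59×10^14 m² → Δh = 5.40 m.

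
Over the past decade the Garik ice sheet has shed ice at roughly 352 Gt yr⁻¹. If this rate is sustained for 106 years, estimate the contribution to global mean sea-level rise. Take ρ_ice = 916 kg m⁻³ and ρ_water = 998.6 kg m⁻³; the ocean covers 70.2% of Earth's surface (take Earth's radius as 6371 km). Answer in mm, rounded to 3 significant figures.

Total mass lost = 352 Gt/yr × 106 yr = 3.731×10^4 Gt = 3.731×10^16 kg.
ρ_w = 998.6 kg m⁻³, so water volume = 3.731×10^16 / 998.6 = 3.736×10^13 m³.
Δh = 3.736×10^13 / 3.58×10^14 = 0.104 m = 104 mm.

≈ 104 mm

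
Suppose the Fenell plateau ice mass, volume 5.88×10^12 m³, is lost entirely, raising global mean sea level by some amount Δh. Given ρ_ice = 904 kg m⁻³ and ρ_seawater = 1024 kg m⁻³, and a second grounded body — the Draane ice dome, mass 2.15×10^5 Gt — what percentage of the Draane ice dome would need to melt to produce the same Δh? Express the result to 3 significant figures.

Equal sea-level rise means equal mass of meltwater, i.e. equal mass of ice lost.
Ice mass of Fenell: 5.316×10^15 kg; ice mass of Draane: 2.150×10^17 kg.
Fraction required = 5.316×10^15 / 2.150×10^17 = 0.0247 → 2.47 %.

≈ 2.47 %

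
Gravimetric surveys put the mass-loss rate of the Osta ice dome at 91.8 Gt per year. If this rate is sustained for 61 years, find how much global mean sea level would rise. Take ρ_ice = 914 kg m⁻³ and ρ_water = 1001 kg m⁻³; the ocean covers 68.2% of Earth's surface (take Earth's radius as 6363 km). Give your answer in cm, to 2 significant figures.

Total mass lost = 91.8 Gt/yr × 61 yr = 5600 Gt = 5.600×10^15 kg.
ρ_w = 1001 kg m⁻³, so water volume = 5.600×10^15 / 1001 = 5.594×10^12 m³.
Δh = 5.594×10^12 / 3.47×10^14 = 0.0161 m = 1.6 cm.

≈ 1.6 cm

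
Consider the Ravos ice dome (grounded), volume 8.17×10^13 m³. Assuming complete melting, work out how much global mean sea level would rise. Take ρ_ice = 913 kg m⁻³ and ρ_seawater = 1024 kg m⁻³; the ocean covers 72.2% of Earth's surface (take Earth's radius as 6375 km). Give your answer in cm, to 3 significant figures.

Ravos: 8.17×10^13 m³ × (913/1024) = 7.284×10^13 m³ of water.
Spread over 3.69×10^14 m² of ocean, Δh = 7.284×10^13 / 3.69×10^14 = 0.198 m = 19.8 cm.

≈ 19.8 cm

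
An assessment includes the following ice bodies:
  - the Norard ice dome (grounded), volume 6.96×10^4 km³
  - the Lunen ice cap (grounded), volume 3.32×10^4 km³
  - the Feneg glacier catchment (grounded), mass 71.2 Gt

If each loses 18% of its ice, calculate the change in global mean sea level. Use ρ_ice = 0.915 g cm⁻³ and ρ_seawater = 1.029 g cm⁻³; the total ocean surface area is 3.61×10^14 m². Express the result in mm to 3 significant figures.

≈ 45.6 mm

Norard: 0.18 × 6.96×10^4 km³ × (915/1029) = 1.114×10^4 km³ of water.
Lunen: 0.18 × 3.32×10^4 km³ × (915/1029) = 5314 km³ of water.
Feneg: 0.18 × 71.2 Gt = 1.282×10^13 kg; dividing by ρ_w = 1.029 g cm⁻³ = 1029 kg m⁻³ gives 1.245×10^10 m³ of water.
Total added water ≈ 1.647×10^13 m³ over 3.61×10^14 m² → Δh = 0.0456 m = 45.6 mm.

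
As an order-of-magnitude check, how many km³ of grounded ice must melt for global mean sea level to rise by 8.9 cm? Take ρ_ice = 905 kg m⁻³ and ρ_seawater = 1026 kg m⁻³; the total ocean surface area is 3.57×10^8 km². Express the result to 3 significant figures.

Required water volume = Δh × A = 0.089 m × 3.57×10^14 m² = 3.177×10^13 m³ = 3.177×10^4 km³.
Ice volume = water volume × ρ_w/ρ_ice = 3.177×10^4 × 1026/905 = 3.60×10^4 km³.

≈ 3.60×10^4 km³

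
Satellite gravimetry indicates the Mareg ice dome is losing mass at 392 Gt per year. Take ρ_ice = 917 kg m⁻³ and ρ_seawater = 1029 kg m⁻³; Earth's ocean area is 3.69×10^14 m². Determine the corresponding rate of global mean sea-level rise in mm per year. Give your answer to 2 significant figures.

ρ_w = 1029 kg m⁻³. Annual water volume added = 392 Gt / ρ_w = 3.920×10^14 kg / 1029 kg m⁻³ = 3.810×10^11 m³.
Δh per year = 3.810×10^11 / 3.69×10^14 = 1.03×10^-3 m = 1.0 mm.

≈ 1.0 mm/yr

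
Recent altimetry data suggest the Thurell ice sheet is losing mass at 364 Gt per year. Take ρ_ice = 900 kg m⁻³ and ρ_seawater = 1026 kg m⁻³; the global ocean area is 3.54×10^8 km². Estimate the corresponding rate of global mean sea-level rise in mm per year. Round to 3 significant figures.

ρ_w = 1026 kg m⁻³. Annual water volume added = 364 Gt / ρ_w = 3.640×10^14 kg / 1026 kg m⁻³ = 3.548×10^11 m³.
Δh per year = 3.548×10^11 / 3.54×10^14 = 1.00×10^-3 m = 1.00 mm.

≈ 1.00 mm/yr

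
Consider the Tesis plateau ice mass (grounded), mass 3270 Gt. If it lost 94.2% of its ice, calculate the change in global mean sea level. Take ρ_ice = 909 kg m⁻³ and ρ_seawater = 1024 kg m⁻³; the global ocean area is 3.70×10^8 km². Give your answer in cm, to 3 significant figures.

Tesis: 0.942 × 3270 Gt = 3.080×10^15 kg; dividing by ρ_w = 1024 kg m⁻³ gives 3.008×10^12 m³ of water.
Spread over 3.70×10^14 m² of ocean, Δh = 3.008×10^12 / 3.70×10^14 = 8.13×10^-3 m = 0.813 cm.

≈ 0.813 cm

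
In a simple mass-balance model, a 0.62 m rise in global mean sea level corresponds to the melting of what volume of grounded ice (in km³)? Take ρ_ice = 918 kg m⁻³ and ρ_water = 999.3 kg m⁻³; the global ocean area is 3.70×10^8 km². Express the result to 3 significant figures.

Required water volume = Δh × A = 0.62 m × 3.70×10^14 m² = 2.294×10^14 m³ = 2.294×10^5 km³.
Ice volume = water volume × ρ_w/ρ_ice = 2.294×10^5 × 999.3/918 = 2.50×10^5 km³.

≈ 2.50×10^5 km³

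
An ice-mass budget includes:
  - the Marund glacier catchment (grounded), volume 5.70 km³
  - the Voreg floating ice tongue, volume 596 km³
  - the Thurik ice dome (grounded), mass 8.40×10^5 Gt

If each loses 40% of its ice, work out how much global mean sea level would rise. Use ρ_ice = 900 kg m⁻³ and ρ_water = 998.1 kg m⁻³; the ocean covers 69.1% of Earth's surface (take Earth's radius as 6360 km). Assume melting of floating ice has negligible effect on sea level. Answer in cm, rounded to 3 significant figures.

≈ 95.8 cm

Marund: 0.4 × 5.70 km³ × (900/998.1) = 2.056 km³ of water.
The Voreg floating ice tongue is floating and already displaces its own weight of water, so its melt adds essentially nothing to sea level.
Thurik: 0.4 × 8.40×10^5 Gt = 3.360×10^17 kg; dividing by ρ_w = 998.1 kg m⁻³ gives 3.366×10^14 m³ of water.
Total added water ≈ 3.366×10^14 m³ over 3.51×10^14 m² → Δh = 0.958 m = 95.8 cm.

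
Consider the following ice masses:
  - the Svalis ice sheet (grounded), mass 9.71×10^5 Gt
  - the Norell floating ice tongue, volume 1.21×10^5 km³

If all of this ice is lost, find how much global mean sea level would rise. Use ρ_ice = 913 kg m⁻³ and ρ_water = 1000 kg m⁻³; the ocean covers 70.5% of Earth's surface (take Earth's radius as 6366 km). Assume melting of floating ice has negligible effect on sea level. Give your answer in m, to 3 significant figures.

Svalis: 9.71×10^5 Gt = 9.710×10^17 kg; dividing by ρ_w = 1000 kg m⁻³ gives 9.710×10^14 m³ of water.
The Norell floating ice tongue is floating and already displaces its own weight of water, so its melt adds essentially nothing to sea level.
Total added water ≈ 9.710×10^14 m³ over 3.59×10^14 m² → Δh = 2.70 m.

≈ 2.70 m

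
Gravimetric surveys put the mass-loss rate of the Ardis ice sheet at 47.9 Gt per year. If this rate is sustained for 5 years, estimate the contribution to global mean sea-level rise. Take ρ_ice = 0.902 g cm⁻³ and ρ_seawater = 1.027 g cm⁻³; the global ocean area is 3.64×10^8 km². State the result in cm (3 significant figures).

≈ 0.0641 cm

Total mass lost = 47.9 Gt/yr × 5 yr = 239.5 Gt = 2.395×10^14 kg.
ρ_w = 1.027 g cm⁻³ = 1027 kg m⁻³, so water volume = 2.395×10^14 / 1027 = 2.332×10^11 m³.
Δh = 2.332×10^11 / 3.64×10^14 = 6.41×10^-4 m = 0.0641 cm.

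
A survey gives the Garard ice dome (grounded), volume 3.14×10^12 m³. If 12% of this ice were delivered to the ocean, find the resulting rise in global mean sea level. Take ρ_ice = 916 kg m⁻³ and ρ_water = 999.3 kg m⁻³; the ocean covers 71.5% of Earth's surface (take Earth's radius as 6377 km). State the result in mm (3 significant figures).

Garard: 0.12 × 3.14×10^12 m³ × (916/999.3) = 3.454×10^11 m³ of water.
Spread over 3.65×10^14 m² of ocean, Δh = 3.454×10^11 / 3.65×10^14 = 9.45×10^-4 m = 0.945 mm.

≈ 0.945 mm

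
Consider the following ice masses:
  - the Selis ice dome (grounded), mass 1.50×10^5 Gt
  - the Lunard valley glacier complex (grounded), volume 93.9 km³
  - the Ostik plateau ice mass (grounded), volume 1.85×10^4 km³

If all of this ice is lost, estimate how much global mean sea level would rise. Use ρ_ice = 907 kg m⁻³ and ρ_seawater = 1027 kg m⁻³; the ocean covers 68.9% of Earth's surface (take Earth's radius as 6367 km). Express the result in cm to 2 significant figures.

Selis: 1.50×10^5 Gt = 1.500×10^17 kg; dividing by ρ_w = 1027 kg m⁻³ gives 1.461×10^14 m³ of water.
Lunard: 93.9 km³ × (907/1027) = 82.93 km³ of water.
Ostik: 1.85×10^4 km³ × (907/1027) = 1.634×10^4 km³ of water.
Total added water ≈ 1.625×10^14 m³ over 3.51×10^14 m² → Δh = 0.463 m = 46 cm.

≈ 46 cm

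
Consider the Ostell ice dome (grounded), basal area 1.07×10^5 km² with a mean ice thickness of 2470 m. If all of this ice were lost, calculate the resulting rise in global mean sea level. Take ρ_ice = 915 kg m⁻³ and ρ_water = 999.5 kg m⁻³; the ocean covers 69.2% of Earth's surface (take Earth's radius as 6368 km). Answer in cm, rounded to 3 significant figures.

≈ 68.6 cm

Ostell: ice volume = 1.07×10^5 km² × 2470 m = 2.643×10^5 km³; 2.643×10^5 × (915/999.5) = 2.419×10^5 km³ of water.
Spread over 3.53×10^14 m² of ocean, Δh = 2.419×10^14 / 3.53×10^14 = 0.686 m = 68.6 cm.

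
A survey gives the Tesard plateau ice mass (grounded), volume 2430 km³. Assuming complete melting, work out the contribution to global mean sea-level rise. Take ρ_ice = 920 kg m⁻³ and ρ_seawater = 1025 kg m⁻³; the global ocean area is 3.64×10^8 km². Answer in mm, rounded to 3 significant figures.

≈ 5.99 mm

Tesard: 2430 km³ × (920/1025) = 2181 km³ of water.
Spread over 3.64×10^14 m² of ocean, Δh = 2.181×10^12 / 3.64×10^14 = 5.99×10^-3 m = 5.99 mm.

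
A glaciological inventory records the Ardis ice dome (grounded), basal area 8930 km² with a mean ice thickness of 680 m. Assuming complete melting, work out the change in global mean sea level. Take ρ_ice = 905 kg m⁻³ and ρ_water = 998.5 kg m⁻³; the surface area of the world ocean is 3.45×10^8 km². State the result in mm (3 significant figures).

Ardis: ice volume = 8930 km² × 680 m = 6072 km³; 6072 × (905/998.5) = 5504 km³ of water.
Spread over 3.45×10^14 m² of ocean, Δh = 5.504×10^12 / 3.45×10^14 = 0.0160 m = 16.0 mm.

≈ 16.0 mm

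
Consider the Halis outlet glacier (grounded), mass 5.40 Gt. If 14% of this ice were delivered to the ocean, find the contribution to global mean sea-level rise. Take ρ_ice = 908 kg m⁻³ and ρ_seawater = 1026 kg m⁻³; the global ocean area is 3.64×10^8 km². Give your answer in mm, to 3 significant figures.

≈ 2.02×10^-3 mm

Halis: 0.14 × 5.40 Gt = 7.560×10^11 kg; dividing by ρ_w = 1026 kg m⁻³ gives 7.368×10^8 m³ of water.
Spread over 3.64×10^14 m² of ocean, Δh = 7.368×10^8 / 3.64×10^14 = 2.02×10^-6 m = 2.02×10^-3 mm.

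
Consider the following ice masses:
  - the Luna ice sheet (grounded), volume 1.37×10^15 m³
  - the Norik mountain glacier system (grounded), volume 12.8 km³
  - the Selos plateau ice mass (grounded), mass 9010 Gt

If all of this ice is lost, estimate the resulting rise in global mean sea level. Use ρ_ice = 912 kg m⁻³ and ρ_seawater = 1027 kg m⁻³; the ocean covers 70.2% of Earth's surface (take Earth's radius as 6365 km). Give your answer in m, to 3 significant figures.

≈ 3.43 m

Luna: 1.37×10^15 m³ × (912/1027) = 1.217×10^15 m³ of water.
Norik: 12.8 km³ × (912/1027) = 11.37 km³ of water.
Selos: 9010 Gt = 9.010×10^15 kg; dividing by ρ_w = 1027 kg m⁻³ gives 8.773×10^12 m³ of water.
Total added water ≈ 1.225×10^15 m³ over 3.57×10^14 m² → Δh = 3.43 m.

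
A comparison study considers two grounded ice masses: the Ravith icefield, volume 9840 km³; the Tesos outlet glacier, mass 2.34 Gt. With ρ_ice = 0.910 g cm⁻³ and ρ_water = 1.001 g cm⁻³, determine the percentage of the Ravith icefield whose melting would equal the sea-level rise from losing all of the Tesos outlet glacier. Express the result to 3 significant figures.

≈ 0.0261 %

Equal sea-level rise means equal mass of meltwater, i.e. equal mass of ice lost.
Ice mass of Tesos: 2.340×10^12 kg; ice mass of Ravith: 8.954×10^15 kg.
Fraction required = 2.340×10^12 / 8.954×10^15 = 2.61×10^-4 → 0.0261 %.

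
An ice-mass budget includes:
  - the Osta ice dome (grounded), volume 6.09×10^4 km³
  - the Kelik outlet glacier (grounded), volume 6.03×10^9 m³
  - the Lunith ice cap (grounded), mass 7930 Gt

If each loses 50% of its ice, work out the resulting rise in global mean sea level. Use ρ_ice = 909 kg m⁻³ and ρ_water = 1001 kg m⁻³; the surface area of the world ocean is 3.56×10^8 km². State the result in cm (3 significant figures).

Osta: 0.5 × 6.09×10^4 km³ × (909/1001) = 2.765×10^4 km³ of water.
Kelik: 0.5 × 6.03×10^9 m³ × (909/1001) = 2.738×10^9 m³ of water.
Lunith: 0.5 × 7930 Gt = 3.965×10^15 kg; dividing by ρ_w = 1001 kg m⁻³ gives 3.961×10^12 m³ of water.
Total added water ≈ 3.162×10^13 m³ over 3.56×10^14 m² → Δh = 0.0888 m = 8.88 cm.

≈ 8.88 cm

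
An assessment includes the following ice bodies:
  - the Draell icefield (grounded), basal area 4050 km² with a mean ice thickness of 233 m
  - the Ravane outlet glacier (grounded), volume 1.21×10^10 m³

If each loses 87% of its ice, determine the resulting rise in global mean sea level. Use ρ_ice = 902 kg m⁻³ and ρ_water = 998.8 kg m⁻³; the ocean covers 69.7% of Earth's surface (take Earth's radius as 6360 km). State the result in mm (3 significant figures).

Draell: ice volume = 4050 km² × 233 m = 943.6 km³; 0.87 × 943.6 × (902/998.8) = 741.4 km³ of water.
Ravane: 0.87 × 1.21×10^10 m³ × (902/998.8) = 9.507×10^9 m³ of water.
Total added water ≈ 7.509×10^11 m³ over 3.54×10^14 m² → Δh = 2.12×10^-3 m = 2.12 mm.

≈ 2.12 mm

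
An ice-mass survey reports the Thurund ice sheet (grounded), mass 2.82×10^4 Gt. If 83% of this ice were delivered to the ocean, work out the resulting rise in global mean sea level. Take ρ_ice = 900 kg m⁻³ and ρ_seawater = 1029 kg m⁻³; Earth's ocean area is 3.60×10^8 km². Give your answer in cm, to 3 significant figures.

Thurund: 0.83 × 2.82×10^4 Gt = 2.341×10^16 kg; dividing by ρ_w = 1029 kg m⁻³ gives 2.275×10^13 m³ of water.
Spread over 3.60×10^14 m² of ocean, Δh = 2.275×10^13 / 3.60×10^14 = 0.0632 m = 6.32 cm.

≈ 6.32 cm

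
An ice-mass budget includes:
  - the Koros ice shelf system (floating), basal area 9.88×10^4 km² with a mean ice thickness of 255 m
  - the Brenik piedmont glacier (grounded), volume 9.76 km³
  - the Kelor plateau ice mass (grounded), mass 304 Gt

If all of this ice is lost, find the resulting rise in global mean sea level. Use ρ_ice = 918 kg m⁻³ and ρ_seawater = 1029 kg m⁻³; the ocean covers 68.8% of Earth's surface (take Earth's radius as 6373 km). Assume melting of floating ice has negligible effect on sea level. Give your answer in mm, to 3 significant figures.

The Koros ice shelf system is floating and already displaces its own weight of water, so its melt adds essentially nothing to sea level.
Brenik: 9.76 km³ × (918/1029) = 8.707 km³ of water.
Kelor: 304 Gt = 3.040×10^14 kg; dividing by ρ_w = 1029 kg m⁻³ gives 2.954×10^11 m³ of water.
Total added water ≈ 3.041×10^11 m³ over 3.51×10^14 m² → Δh = 8.66×10^-4 m = 0.866 mm.

≈ 0.866 mm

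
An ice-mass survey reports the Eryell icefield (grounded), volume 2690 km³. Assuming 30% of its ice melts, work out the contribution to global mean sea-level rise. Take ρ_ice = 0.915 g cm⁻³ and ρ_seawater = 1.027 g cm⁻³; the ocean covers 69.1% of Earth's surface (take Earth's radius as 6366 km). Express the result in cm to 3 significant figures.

≈ 0.204 cm

Eryell: 0.3 × 2690 km³ × (915/1027) = 719.0 km³ of water.
Spread over 3.52×10^14 m² of ocean, Δh = 7.190×10^11 / 3.52×10^14 = 2.04×10^-3 m = 0.204 cm.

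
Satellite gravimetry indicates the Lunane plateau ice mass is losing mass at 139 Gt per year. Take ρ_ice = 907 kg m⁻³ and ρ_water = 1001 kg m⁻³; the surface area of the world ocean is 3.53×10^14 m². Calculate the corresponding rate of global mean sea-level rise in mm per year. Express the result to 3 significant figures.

≈ 0.393 mm/yr

ρ_w = 1001 kg m⁻³. Annual water volume added = 139 Gt / ρ_w = 1.390×10^14 kg / 1001 kg m⁻³ = 1.389×10^11 m³.
Δh per year = 1.389×10^11 / 3.53×10^14 = 3.93×10^-4 m = 0.393 mm.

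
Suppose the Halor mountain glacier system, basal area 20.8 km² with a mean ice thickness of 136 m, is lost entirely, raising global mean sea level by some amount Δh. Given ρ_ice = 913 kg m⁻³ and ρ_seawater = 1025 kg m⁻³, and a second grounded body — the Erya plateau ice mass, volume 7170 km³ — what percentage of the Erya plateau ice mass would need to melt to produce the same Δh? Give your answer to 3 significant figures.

Equal sea-level rise means equal mass of meltwater, i.e. equal mass of ice lost.
Ice mass of Halor: 2.583×10^12 kg; ice mass of Erya: 6.546×10^15 kg.
Fraction required = 2.583×10^12 / 6.546×10^15 = 3.95×10^-4 → 0.0395 %.

≈ 0.0395 %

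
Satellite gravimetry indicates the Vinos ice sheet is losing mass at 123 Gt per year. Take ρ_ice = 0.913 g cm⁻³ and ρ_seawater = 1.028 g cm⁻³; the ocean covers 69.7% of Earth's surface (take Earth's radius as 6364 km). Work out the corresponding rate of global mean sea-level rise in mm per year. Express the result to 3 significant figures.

ρ_w = 1.028 g cm⁻³ = 1028 kg m⁻³. Annual water volume added = 123 Gt / ρ_w = 1.230×10^14 kg / 1028 kg m⁻³ = 1.196×10^11 m³.
Δh per year = 1.196×10^11 / 3.55×10^14 = 3.37×10^-4 m = 0.337 mm.

≈ 0.337 mm/yr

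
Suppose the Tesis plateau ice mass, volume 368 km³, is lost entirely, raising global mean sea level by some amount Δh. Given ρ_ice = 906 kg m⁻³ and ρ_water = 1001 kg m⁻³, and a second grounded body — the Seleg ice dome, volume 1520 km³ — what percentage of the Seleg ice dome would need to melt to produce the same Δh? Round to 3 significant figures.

Equal sea-level rise means equal mass of meltwater, i.e. equal mass of ice lost.
Ice mass of Tesis: 3.334×10^14 kg; ice mass of Seleg: 1.377×10^15 kg.
Fraction required = 3.334×10^14 / 1.377×10^15 = 0.242 → 24.2 %.

≈ 24.2 %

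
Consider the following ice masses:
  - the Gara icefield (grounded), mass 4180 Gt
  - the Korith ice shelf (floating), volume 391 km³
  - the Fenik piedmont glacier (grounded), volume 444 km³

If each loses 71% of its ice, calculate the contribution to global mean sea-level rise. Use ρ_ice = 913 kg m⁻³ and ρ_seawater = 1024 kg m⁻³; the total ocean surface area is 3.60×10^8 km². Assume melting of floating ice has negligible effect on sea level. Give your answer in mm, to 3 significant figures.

Gara: 0.71 × 4180 Gt = 2.968×10^15 kg; dividing by ρ_w = 1024 kg m⁻³ gives 2.898×10^12 m³ of water.
The Korith ice shelf is floating and already displaces its own weight of water, so its melt adds essentially nothing to sea level.
Fenik: 0.71 × 444 km³ × (913/1024) = 281.1 km³ of water.
Total added water ≈ 3.179×10^12 m³ over 3.60×10^14 m² → Δh = 8.83×10^-3 m = 8.83 mm.

≈ 8.83 mm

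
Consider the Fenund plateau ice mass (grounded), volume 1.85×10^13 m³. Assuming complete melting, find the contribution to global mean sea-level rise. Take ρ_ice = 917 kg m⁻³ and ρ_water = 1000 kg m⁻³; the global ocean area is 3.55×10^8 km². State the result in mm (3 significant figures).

≈ 47.8 mm

Fenund: 1.85×10^13 m³ × (917/1000) = 1.696×10^13 m³ of water.
Spread over 3.55×10^14 m² of ocean, Δh = 1.696×10^13 / 3.55×10^14 = 0.0478 m = 47.8 mm.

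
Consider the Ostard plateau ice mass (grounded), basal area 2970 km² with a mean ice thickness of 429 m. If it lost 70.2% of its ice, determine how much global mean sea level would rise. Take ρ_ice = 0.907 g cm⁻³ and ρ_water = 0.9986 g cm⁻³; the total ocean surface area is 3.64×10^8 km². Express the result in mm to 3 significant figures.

≈ 2.23 mm

Ostard: ice volume = 2970 km² × 429 m = 1274 km³; 0.702 × 1274 × (907/998.6) = 812.4 km³ of water.
Spread over 3.64×10^14 m² of ocean, Δh = 8.124×10^11 / 3.64×10^14 = 2.23×10^-3 m = 2.23 mm.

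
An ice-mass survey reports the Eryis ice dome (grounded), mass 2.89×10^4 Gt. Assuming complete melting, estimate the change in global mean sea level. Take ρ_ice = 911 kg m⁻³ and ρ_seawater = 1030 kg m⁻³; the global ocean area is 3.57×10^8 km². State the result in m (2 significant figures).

Eryis: 2.89×10^4 Gt = 2.890×10^16 kg; dividing by ρ_w = 1030 kg m⁻³ gives 2.806×10^13 m³ of water.
Spread over 3.57×10^14 m² of ocean, Δh = 2.806×10^13 / 3.57×10^14 = 0.0786 m.

≈ 0.079 m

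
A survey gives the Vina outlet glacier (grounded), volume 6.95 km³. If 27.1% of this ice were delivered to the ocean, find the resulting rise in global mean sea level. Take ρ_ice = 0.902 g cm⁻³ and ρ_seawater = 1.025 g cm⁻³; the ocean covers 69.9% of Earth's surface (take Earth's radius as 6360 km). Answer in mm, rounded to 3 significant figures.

≈ 4.66×10^-3 mm

Vina: 0.271 × 6.95 km³ × (902/1025) = 1.657 km³ of water.
Spread over 3.55×10^14 m² of ocean, Δh = 1.657×10^9 / 3.55×10^14 = 4.66×10^-6 m = 4.66×10^-3 mm.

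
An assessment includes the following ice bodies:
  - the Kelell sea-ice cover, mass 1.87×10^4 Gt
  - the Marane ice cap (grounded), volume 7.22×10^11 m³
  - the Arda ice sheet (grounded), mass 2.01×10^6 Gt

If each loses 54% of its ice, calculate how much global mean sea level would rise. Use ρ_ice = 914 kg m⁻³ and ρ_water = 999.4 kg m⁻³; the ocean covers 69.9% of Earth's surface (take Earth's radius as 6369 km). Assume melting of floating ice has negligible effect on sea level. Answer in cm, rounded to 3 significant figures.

≈ 305 cm

The Kelell sea-ice cover is floating and already displaces its own weight of water, so its melt adds essentially nothing to sea level.
Marane: 0.54 × 7.22×10^11 m³ × (914/999.4) = 3.566×10^11 m³ of water.
Arda: 0.54 × 2.01×10^6 Gt = 1.085×10^18 kg; dividing by ρ_w = 999.4 kg m⁻³ gives 1.086×10^15 m³ of water.
Total added water ≈ 1.086×10^15 m³ over 3.56×10^14 m² → Δh = 3.05 m = 305 cm.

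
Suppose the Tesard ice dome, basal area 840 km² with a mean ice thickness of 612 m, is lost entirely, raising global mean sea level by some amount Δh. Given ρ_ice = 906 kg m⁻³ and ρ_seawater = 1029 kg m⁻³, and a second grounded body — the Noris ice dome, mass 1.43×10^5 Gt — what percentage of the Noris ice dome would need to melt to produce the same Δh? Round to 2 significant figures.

Equal sea-level rise means equal mass of meltwater, i.e. equal mass of ice lost.
Ice mass of Tesard: 4.658×10^14 kg; ice mass of Noris: 1.430×10^17 kg.
Fraction required = 4.658×10^14 / 1.430×10^17 = 3.26×10^-3 → 0.33 %.

≈ 0.33 %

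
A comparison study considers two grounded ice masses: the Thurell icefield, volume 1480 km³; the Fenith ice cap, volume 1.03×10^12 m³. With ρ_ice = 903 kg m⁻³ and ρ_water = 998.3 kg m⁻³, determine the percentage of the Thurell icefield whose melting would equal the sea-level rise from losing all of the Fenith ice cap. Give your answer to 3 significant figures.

Equal sea-level rise means equal mass of meltwater, i.e. equal mass of ice lost.
Ice mass of Fenith: 9.301×10^14 kg; ice mass of Thurell: 1.336×10^15 kg.
Fraction required = 9.301×10^14 / 1.336×10^15 = 0.696 → 69.6 %.

≈ 69.6 %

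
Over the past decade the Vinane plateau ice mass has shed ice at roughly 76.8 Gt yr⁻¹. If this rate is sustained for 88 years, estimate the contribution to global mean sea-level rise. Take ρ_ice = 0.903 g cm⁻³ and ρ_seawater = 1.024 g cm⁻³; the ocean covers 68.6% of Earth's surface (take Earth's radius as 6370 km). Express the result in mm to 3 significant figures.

≈ 18.9 mm

Total mass lost = 76.8 Gt/yr × 88 yr = 6758 Gt = 6.758×10^15 kg.
ρ_w = 1.024 g cm⁻³ = 1024 kg m⁻³, so water volume = 6.758×10^15 / 1024 = 6.600×10^12 m³.
Δh = 6.600×10^12 / 3.50×10^14 = 0.0189 m = 18.9 mm.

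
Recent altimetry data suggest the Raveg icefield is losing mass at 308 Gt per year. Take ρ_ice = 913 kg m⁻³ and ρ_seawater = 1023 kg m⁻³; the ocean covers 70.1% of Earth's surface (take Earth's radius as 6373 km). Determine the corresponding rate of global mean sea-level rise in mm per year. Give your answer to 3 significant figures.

≈ 0.842 mm/yr

ρ_w = 1023 kg m⁻³. Annual water volume added = 308 Gt / ρ_w = 3.080×10^14 kg / 1023 kg m⁻³ = 3.011×10^11 m³.
Δh per year = 3.011×10^11 / 3.58×10^14 = 8.42×10^-4 m = 0.842 mm.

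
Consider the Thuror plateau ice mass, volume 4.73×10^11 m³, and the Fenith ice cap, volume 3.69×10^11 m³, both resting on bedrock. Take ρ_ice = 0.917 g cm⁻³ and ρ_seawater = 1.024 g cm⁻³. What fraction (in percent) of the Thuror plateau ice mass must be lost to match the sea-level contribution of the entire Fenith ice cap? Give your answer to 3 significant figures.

≈ 78.0 %

Equal sea-level rise means equal mass of meltwater, i.e. equal mass of ice lost.
Ice mass of Fenith: 3.384×10^14 kg; ice mass of Thuror: 4.337×10^14 kg.
Fraction required = 3.384×10^14 / 4.337×10^14 = 0.780 → 78.0 %.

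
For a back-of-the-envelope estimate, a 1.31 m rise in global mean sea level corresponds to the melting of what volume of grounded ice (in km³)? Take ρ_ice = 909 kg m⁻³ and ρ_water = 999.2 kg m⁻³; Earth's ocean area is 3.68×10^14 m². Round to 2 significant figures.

≈ 5.3×10^5 km³

Required water volume = Δh × A = 1.31 m × 3.68×10^14 m² = 4.821×10^14 m³ = 4.821×10^5 km³.
Ice volume = water volume × ρ_w/ρ_ice = 4.821×10^5 × 999.2/909 = 5.3×10^5 km³.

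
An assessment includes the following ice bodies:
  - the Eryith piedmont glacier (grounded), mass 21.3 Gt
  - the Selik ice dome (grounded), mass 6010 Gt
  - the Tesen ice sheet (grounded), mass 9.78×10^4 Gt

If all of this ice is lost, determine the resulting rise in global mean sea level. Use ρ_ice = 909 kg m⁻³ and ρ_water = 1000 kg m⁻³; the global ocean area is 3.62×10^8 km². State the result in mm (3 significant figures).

Eryith: 21.3 Gt = 2.130×10^13 kg; dividing by ρ_w = 1000 kg m⁻³ gives 2.130×10^10 m³ of water.
Selik: 6010 Gt = 6.010×10^15 kg; dividing by ρ_w = 1000 kg m⁻³ gives 6.010×10^12 m³ of water.
Tesen: 9.78×10^4 Gt = 9.780×10^16 kg; dividing by ρ_w = 1000 kg m⁻³ gives 9.780×10^13 m³ of water.
Total added water ≈ 1.038×10^14 m³ over 3.62×10^14 m² → Δh = 0.287 m = 287 mm.

≈ 287 mm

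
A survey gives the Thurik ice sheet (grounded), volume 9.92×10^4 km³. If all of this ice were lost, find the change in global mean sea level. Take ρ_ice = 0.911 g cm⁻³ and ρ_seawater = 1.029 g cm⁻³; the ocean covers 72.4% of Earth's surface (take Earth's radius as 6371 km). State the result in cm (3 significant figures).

Thurik: 9.92×10^4 km³ × (911/1029) = 8.782×10^4 km³ of water.
Spread over 3.69×10^14 m² of ocean, Δh = 8.782×10^13 / 3.69×10^14 = 0.238 m = 23.8 cm.

≈ 23.8 cm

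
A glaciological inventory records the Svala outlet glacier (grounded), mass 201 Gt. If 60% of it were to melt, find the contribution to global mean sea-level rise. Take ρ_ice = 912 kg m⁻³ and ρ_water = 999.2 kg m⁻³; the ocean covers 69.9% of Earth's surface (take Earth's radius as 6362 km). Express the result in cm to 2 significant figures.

≈ 0.034 cm

Svala: 0.6 × 201 Gt = 1.206×10^14 kg; dividing by ρ_w = 999.2 kg m⁻³ gives 1.207×10^11 m³ of water.
Spread over 3.56×10^14 m² of ocean, Δh = 1.207×10^11 / 3.56×10^14 = 3.39×10^-4 m = 0.034 cm.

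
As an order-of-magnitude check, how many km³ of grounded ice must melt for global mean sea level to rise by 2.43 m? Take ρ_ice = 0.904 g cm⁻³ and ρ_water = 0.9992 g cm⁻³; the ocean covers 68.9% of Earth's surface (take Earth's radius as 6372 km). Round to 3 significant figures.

≈ 9.44×10^5 km³

Required water volume = Δh × A = 2.43 m × 3.52×10^14 m² = 8.543×10^14 m³ = 8.543×10^5 km³.
Ice volume = water volume × ρ_w/ρ_ice = 8.543×10^5 × 999.2/904 = 9.44×10^5 km³.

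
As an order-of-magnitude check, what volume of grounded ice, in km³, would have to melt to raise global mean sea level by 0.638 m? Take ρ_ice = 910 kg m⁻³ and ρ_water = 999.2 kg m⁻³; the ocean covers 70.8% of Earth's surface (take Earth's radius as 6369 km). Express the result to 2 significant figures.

≈ 2.5×10^5 km³

Required water volume = Δh × A = 0.638 m × 3.61×10^14 m² = 2.303×10^14 m³ = 2.303×10^5 km³.
Ice volume = water volume × ρ_w/ρ_ice = 2.303×10^5 × 999.2/910 = 2.5×10^5 km³.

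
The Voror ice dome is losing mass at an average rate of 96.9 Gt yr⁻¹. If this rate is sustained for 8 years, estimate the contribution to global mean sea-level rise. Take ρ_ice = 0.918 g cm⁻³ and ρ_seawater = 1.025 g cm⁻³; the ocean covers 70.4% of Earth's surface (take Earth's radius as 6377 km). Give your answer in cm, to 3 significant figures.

≈ 0.210 cm

Total mass lost = 96.9 Gt/yr × 8 yr = 775.2 Gt = 7.752×10^14 kg.
ρ_w = 1.025 g cm⁻³ = 1025 kg m⁻³, so water volume = 7.752×10^14 / 1025 = 7.563×10^11 m³.
Δh = 7.563×10^11 / 3.60×10^14 = 2.10×10^-3 m = 0.210 cm.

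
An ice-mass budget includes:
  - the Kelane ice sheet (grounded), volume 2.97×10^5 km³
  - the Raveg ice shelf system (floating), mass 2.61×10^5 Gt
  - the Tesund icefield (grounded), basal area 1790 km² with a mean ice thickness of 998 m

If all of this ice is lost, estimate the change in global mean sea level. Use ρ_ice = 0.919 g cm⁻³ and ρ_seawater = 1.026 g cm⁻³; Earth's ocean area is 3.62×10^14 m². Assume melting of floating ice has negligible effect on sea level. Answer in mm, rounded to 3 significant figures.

≈ 739 mm

Kelane: 2.97×10^5 km³ × (919/1026) = 2.660×10^5 km³ of water.
The Raveg ice shelf system is floating and already displaces its own weight of water, so its melt adds essentially nothing to sea level.
Tesund: ice volume = 1790 km² × 998 m = 1786 km³; 1786 × (919/1026) = 1600 km³ of water.
Total added water ≈ 2.676×10^14 m³ over 3.62×10^14 m² → Δh = 0.739 m = 739 mm.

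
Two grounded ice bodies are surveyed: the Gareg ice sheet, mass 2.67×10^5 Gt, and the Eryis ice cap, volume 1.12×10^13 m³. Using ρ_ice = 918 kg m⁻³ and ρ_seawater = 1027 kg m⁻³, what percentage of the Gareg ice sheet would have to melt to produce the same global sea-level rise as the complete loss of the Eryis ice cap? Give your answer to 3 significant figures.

≈ 3.85 %

Equal sea-level rise means equal mass of meltwater, i.e. equal mass of ice lost.
Ice mass of Eryis: 1.028×10^16 kg; ice mass of Gareg: 2.670×10^17 kg.
Fraction required = 1.028×10^16 / 2.670×10^17 = 0.0385 → 3.85 %.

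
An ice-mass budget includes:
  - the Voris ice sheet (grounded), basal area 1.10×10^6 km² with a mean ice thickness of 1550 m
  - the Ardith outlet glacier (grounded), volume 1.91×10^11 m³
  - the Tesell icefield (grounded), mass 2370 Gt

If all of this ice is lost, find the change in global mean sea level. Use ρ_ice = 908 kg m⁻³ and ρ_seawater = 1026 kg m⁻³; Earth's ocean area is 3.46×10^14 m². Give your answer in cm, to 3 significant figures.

≈ 437 cm

Voris: ice volume = 1.10×10^6 km² × 1550 m = 1.705×10^6 km³; 1.705×10^6 × (908/1026) = 1.509×10^6 km³ of water.
Ardith: 1.91×10^11 m³ × (908/1026) = 1.690×10^11 m³ of water.
Tesell: 2370 Gt = 2.370×10^15 kg; dividing by ρ_w = 1026 kg m⁻³ gives 2.310×10^12 m³ of water.
Total added water ≈ 1.511×10^15 m³ over 3.46×10^14 m² → Δh = 4.37 m = 437 cm.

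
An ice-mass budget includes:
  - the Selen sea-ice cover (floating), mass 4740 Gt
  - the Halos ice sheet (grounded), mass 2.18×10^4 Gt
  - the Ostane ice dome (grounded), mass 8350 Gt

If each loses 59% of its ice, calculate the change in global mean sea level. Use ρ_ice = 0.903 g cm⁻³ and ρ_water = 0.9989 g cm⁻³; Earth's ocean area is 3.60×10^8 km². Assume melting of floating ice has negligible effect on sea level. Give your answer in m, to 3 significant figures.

≈ 0.0495 m

The Selen sea-ice cover is floating and already displaces its own weight of water, so its melt adds essentially nothing to sea level.
Halos: 0.59 × 2.18×10^4 Gt = 1.286×10^16 kg; dividing by ρ_w = 0.9989 g cm⁻³ = 998.9 kg m⁻³ gives 1.288×10^13 m³ of water.
Ostane: 0.59 × 8350 Gt = 4.926×10^15 kg; dividing by ρ_w = 998.9 kg m⁻³ gives 4.932×10^12 m³ of water.
Total added water ≈ 1.781×10^13 m³ over 3.60×10^14 m² → Δh = 0.0495 m.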